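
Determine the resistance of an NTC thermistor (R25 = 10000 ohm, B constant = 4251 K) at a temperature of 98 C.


NTC thermistor equation: Rt = R25 * exp(B * (1/T - 1/T25)).
T in Kelvin: 371.15 K, T25 = 298.15 K
1/T - 1/T25 = 1/371.15 - 1/298.15 = -0.00065969
B * (1/T - 1/T25) = 4251 * -0.00065969 = -2.8043
Rt = 10000 * exp(-2.8043) = 605.5 ohm

605.5 ohm


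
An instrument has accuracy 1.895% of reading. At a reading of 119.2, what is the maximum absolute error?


Absolute error = (accuracy% / 100) * reading.
Error = (1.895 / 100) * 119.2
Error = 0.01895 * 119.2
Error = 2.2588

2.2588


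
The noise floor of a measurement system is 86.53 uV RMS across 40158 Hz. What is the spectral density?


Noise spectral density = Vrms / sqrt(BW).
NSD = 86.53 / sqrt(40158)
NSD = 86.53 / 200.3946
NSD = 0.4318 uV/sqrt(Hz)

0.4318 uV/sqrt(Hz)


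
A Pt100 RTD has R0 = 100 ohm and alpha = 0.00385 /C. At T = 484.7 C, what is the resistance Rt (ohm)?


The RTD equation: Rt = R0 * (1 + alpha * T).
Rt = 100 * (1 + 0.00385 * 484.7)
Rt = 100 * (1 + 1.866095)
Rt = 100 * 2.866095
Rt = 286.61 ohm

286.61 ohm


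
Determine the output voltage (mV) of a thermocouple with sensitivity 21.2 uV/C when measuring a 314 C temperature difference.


The thermocouple output V = sensitivity * dT.
V = 21.2 uV/C * 314 C
V = 6656.8 uV
V = 6.657 mV

6.657 mV


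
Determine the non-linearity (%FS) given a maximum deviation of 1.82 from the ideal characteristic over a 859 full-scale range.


Linearity error = (max deviation / full scale) * 100%.
Linearity = (1.82 / 859) * 100
Linearity = 0.212 %FS

0.212 %FS


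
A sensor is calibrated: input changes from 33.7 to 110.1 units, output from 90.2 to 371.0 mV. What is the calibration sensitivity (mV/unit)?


Sensitivity = (y2 - y1) / (x2 - x1).
S = (371.0 - 90.2) / (110.1 - 33.7)
S = 280.8 / 76.4
S = 3.6754 mV/unit

3.6754 mV/unit


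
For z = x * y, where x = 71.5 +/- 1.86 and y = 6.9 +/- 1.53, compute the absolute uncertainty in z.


For a product z = x*y, the relative uncertainty is:
uz/z = sqrt((ux/x)^2 + (uy/y)^2)
Relative uncertainties: ux/x = 1.86/71.5 = 0.026014
uy/y = 1.53/6.9 = 0.221739
z = 71.5 * 6.9 = 493.4
uz = 493.4 * sqrt(0.026014^2 + 0.221739^2) = 110.145

110.145


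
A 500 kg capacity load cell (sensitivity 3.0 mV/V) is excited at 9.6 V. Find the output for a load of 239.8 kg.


Vout = rated_output * Vex * (load / capacity).
Vout = 3.0 * 9.6 * (239.8 / 500)
Vout = 3.0 * 9.6 * 0.4796
Vout = 13.812 mV

13.812 mV


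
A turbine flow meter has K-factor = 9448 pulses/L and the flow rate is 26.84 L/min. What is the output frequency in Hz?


Frequency = K * Q / 60 (converting L/min to L/s).
f = 9448 * 26.84 / 60
f = 253584.32 / 60
f = 4226.41 Hz

4226.41 Hz


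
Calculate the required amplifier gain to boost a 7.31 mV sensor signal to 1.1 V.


Gain = Vout / Vin (converting to same units).
G = 1.1 V / 7.31 mV
G = 1100.0 mV / 7.31 mV
G = 150.48

150.48


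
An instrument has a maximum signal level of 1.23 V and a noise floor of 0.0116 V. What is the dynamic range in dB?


Dynamic range = 20 * log10(Vmax / Vnoise).
DR = 20 * log10(1.23 / 0.0116)
DR = 20 * log10(106.03)
DR = 40.51 dB

40.51 dB


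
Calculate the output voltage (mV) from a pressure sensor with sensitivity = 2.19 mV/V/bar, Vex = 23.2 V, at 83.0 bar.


Output = sensitivity * Vex * P.
Vout = 2.19 * 23.2 * 83.0
Vout = 50.808 * 83.0
Vout = 4217.06 mV

4217.06 mV


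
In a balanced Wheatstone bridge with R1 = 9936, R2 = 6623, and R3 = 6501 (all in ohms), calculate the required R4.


At balance: R1*R4 = R2*R3, so R4 = R2*R3/R1.
R4 = 6623 * 6501 / 9936
R4 = 43056123 / 9936
R4 = 4333.35 ohm

4333.35 ohm


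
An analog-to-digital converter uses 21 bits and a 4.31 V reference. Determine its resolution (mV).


The resolution (LSB) of an ADC is Vref / 2^n.
LSB = 4.31 / 2^21
LSB = 4.31 / 2097152
LSB = 2.06e-06 V = 0.00205517 mV

0.00205517 mV


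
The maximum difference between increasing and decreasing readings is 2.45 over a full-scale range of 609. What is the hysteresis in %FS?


Hysteresis = (max difference / full scale) * 100%.
H = (2.45 / 609) * 100
H = 0.402 %FS

0.402 %FS


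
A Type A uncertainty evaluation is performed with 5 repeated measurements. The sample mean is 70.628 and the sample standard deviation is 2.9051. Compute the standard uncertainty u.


The standard uncertainty for Type A evaluation is u = s / sqrt(n).
u = 2.9051 / sqrt(5)
u = 2.9051 / 2.2361
u = 1.2992

1.2992


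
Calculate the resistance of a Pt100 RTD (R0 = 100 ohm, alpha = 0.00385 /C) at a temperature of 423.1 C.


The RTD equation: Rt = R0 * (1 + alpha * T).
Rt = 100 * (1 + 0.00385 * 423.1)
Rt = 100 * (1 + 1.628935)
Rt = 100 * 2.628935
Rt = 262.894 ohm

262.894 ohm


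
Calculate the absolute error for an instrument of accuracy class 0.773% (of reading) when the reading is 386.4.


Absolute error = (accuracy% / 100) * reading.
Error = (0.773 / 100) * 386.4
Error = 0.00773 * 386.4
Error = 2.9869

2.9869


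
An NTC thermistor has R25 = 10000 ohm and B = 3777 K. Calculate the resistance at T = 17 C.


NTC thermistor equation: Rt = R25 * exp(B * (1/T - 1/T25)).
T in Kelvin: 290.15 K, T25 = 298.15 K
1/T - 1/T25 = 1/290.15 - 1/298.15 = 9.248e-05
B * (1/T - 1/T25) = 3777 * 9.248e-05 = 0.3493
Rt = 10000 * exp(0.3493) = 14180.5 ohm

14180.5 ohm


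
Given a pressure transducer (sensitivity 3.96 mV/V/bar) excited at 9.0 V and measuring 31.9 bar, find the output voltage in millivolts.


Output = sensitivity * Vex * P.
Vout = 3.96 * 9.0 * 31.9
Vout = 35.64 * 31.9
Vout = 1136.92 mV

1136.92 mV


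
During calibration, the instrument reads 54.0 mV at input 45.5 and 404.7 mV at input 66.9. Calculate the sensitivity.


Sensitivity = (y2 - y1) / (x2 - x1).
S = (404.7 - 54.0) / (66.9 - 45.5)
S = 350.7 / 21.4
S = 16.3879 mV/unit

16.3879 mV/unit


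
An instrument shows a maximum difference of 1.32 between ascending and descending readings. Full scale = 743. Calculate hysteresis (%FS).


Hysteresis = (max difference / full scale) * 100%.
H = (1.32 / 743) * 100
H = 0.178 %FS

0.178 %FS


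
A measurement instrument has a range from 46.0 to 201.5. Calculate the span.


Span = upper range - lower range.
Span = 201.5 - (46.0)
Span = 155.5

155.5


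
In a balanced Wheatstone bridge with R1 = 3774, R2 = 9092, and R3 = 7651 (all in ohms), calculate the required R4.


At balance: R1*R4 = R2*R3, so R4 = R2*R3/R1.
R4 = 9092 * 7651 / 3774
R4 = 69562892 / 3774
R4 = 18432.14 ohm

18432.14 ohm


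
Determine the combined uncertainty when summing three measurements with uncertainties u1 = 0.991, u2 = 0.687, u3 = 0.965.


For a sum of independent quantities, uc = sqrt(u1^2 + u2^2 + u3^2).
uc = sqrt(0.991^2 + 0.687^2 + 0.965^2)
uc = sqrt(0.982081 + 0.471969 + 0.931225)
uc = 1.5444

1.5444


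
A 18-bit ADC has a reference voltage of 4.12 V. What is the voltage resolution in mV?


The resolution (LSB) of an ADC is Vref / 2^n.
LSB = 4.12 / 2^18
LSB = 4.12 / 262144
LSB = 1.572e-05 V = 0.01571655 mV

0.01571655 mV


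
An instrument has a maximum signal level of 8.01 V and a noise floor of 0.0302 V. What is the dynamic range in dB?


Dynamic range = 20 * log10(Vmax / Vnoise).
DR = 20 * log10(8.01 / 0.0302)
DR = 20 * log10(265.23)
DR = 48.47 dB

48.47 dB


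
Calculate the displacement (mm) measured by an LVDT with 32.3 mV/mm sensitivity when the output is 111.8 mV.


Displacement = Vout / sensitivity.
d = 111.8 / 32.3
d = 3.461 mm

3.461 mm


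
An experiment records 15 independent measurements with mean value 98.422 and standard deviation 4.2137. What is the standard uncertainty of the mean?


The standard uncertainty for Type A evaluation is u = s / sqrt(n).
u = 4.2137 / sqrt(15)
u = 4.2137 / 3.873
u = 1.088

1.088


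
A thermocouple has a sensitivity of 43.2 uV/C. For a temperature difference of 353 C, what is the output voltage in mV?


The thermocouple output V = sensitivity * dT.
V = 43.2 uV/C * 353 C
V = 15249.6 uV
V = 15.25 mV

15.25 mV


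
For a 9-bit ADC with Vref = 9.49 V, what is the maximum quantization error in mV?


The maximum quantization error is +/- LSB/2.
LSB = Vref / 2^n = 9.49 / 512 = 0.01853516 V
Max error = LSB / 2 = 0.01853516 / 2 = 0.00926758 V
Max error = 9.2676 mV

9.2676 mV


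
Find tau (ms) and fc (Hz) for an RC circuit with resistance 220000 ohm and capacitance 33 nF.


Time constant: tau = R * C.
tau = 220000 * 3.30e-08 = 0.00726 s
tau = 7.26 ms
Cutoff frequency: fc = 1 / (2*pi*R*C).
fc = 1 / (2*pi*0.00726) = 21.92 Hz

tau = 7.26 ms, fc = 21.92 Hz


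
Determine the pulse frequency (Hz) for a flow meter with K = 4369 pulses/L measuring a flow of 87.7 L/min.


Frequency = K * Q / 60 (converting L/min to L/s).
f = 4369 * 87.7 / 60
f = 383161.3 / 60
f = 6386.02 Hz

6386.02 Hz


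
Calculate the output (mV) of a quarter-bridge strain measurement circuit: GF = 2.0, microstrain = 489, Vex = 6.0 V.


Quarter bridge output: Vout = (GF * epsilon * Vex) / 4.
Vout = (2.0 * 489e-6 * 6.0) / 4
Vout = 0.005868 / 4 V
Vout = 0.001467 V = 1.467 mV

1.467 mV


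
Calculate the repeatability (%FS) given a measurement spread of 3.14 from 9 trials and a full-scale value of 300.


Repeatability = (spread / full scale) * 100%.
R = (3.14 / 300) * 100
R = 1.047 %FS

1.047 %FS


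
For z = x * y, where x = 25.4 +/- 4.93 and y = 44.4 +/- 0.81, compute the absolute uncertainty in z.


For a product z = x*y, the relative uncertainty is:
uz/z = sqrt((ux/x)^2 + (uy/y)^2)
Relative uncertainties: ux/x = 4.93/25.4 = 0.194094
uy/y = 0.81/44.4 = 0.018243
z = 25.4 * 44.4 = 1127.8
uz = 1127.8 * sqrt(0.194094^2 + 0.018243^2) = 219.857

219.857


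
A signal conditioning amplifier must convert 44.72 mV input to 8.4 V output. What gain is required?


Gain = Vout / Vin (converting to same units).
G = 8.4 V / 44.72 mV
G = 8400.0 mV / 44.72 mV
G = 187.84

187.84


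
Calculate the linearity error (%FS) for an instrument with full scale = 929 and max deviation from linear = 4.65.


Linearity error = (max deviation / full scale) * 100%.
Linearity = (4.65 / 929) * 100
Linearity = 0.501 %FS

0.501 %FS


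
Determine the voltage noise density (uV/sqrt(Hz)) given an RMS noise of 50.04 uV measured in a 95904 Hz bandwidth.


Noise spectral density = Vrms / sqrt(BW).
NSD = 50.04 / sqrt(95904)
NSD = 50.04 / 309.6837
NSD = 0.1616 uV/sqrt(Hz)

0.1616 uV/sqrt(Hz)


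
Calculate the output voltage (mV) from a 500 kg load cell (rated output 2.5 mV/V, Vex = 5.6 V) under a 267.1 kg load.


Vout = rated_output * Vex * (load / capacity).
Vout = 2.5 * 5.6 * (267.1 / 500)
Vout = 2.5 * 5.6 * 0.5342
Vout = 7.479 mV

7.479 mV


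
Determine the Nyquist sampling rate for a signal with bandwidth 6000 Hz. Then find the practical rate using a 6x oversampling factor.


By Nyquist theorem, fs_min = 2 * fmax.
fs_min = 2 * 6000 = 12000 Hz
Practical rate = 6 * fs_min = 6 * 12000 = 72000 Hz

fs_min = 12000 Hz, fs_practical = 72000 Hz


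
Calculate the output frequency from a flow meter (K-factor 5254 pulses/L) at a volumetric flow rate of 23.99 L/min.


Frequency = K * Q / 60 (converting L/min to L/s).
f = 5254 * 23.99 / 60
f = 126043.46 / 60
f = 2100.72 Hz

2100.72 Hz


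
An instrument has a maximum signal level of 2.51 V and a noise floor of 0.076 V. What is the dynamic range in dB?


Dynamic range = 20 * log10(Vmax / Vnoise).
DR = 20 * log10(2.51 / 0.076)
DR = 20 * log10(33.03)
DR = 30.38 dB

30.38 dB


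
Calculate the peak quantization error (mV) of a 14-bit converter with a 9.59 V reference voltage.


The maximum quantization error is +/- LSB/2.
LSB = Vref / 2^n = 9.59 / 16384 = 0.00058533 V
Max error = LSB / 2 = 0.00058533 / 2 = 0.00029266 V
Max error = 0.2927 mV

0.2927 mV


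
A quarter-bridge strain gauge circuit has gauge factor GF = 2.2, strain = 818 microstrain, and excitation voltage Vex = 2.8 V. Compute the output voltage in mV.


Quarter bridge output: Vout = (GF * epsilon * Vex) / 4.
Vout = (2.2 * 818e-6 * 2.8) / 4
Vout = 0.00503888 / 4 V
Vout = 0.00125972 V = 1.2597 mV

1.2597 mV


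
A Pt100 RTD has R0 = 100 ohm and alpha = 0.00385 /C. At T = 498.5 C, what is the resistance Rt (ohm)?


The RTD equation: Rt = R0 * (1 + alpha * T).
Rt = 100 * (1 + 0.00385 * 498.5)
Rt = 100 * (1 + 1.919225)
Rt = 100 * 2.919225
Rt = 291.923 ohm

291.923 ohm


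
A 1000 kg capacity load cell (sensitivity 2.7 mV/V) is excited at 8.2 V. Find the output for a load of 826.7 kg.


Vout = rated_output * Vex * (load / capacity).
Vout = 2.7 * 8.2 * (826.7 / 1000)
Vout = 2.7 * 8.2 * 0.8267
Vout = 18.303 mV

18.303 mV


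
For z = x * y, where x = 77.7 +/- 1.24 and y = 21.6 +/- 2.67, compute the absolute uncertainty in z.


For a product z = x*y, the relative uncertainty is:
uz/z = sqrt((ux/x)^2 + (uy/y)^2)
Relative uncertainties: ux/x = 1.24/77.7 = 0.015959
uy/y = 2.67/21.6 = 0.123611
z = 77.7 * 21.6 = 1678.3
uz = 1678.3 * sqrt(0.015959^2 + 0.123611^2) = 209.181

209.181


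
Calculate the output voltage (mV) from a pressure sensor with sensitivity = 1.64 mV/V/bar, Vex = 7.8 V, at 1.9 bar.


Output = sensitivity * Vex * P.
Vout = 1.64 * 7.8 * 1.9
Vout = 12.792 * 1.9
Vout = 24.3 mV

24.3 mV


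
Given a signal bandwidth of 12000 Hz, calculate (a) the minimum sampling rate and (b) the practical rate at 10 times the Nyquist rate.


By Nyquist theorem, fs_min = 2 * fmax.
fs_min = 2 * 12000 = 24000 Hz
Practical rate = 10 * fs_min = 10 * 24000 = 240000 Hz

fs_min = 24000 Hz, fs_practical = 240000 Hz


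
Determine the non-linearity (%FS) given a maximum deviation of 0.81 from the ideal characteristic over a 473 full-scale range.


Linearity error = (max deviation / full scale) * 100%.
Linearity = (0.81 / 473) * 100
Linearity = 0.171 %FS

0.171 %FS


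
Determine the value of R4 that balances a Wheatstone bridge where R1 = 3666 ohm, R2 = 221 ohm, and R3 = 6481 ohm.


At balance: R1*R4 = R2*R3, so R4 = R2*R3/R1.
R4 = 221 * 6481 / 3666
R4 = 1432301 / 3666
R4 = 390.7 ohm

390.7 ohm


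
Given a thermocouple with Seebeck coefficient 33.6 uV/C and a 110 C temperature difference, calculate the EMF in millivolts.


The thermocouple output V = sensitivity * dT.
V = 33.6 uV/C * 110 C
V = 3696.0 uV
V = 3.696 mV

3.696 mV


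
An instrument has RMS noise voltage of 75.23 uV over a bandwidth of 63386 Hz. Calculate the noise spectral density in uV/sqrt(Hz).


Noise spectral density = Vrms / sqrt(BW).
NSD = 75.23 / sqrt(63386)
NSD = 75.23 / 251.7658
NSD = 0.2988 uV/sqrt(Hz)

0.2988 uV/sqrt(Hz)


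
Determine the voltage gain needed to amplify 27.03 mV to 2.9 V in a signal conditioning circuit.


Gain = Vout / Vin (converting to same units).
G = 2.9 V / 27.03 mV
G = 2900.0 mV / 27.03 mV
G = 107.29

107.29


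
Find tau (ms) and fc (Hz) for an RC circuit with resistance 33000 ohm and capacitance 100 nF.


Time constant: tau = R * C.
tau = 33000 * 1.00e-07 = 0.0033 s
tau = 3.3 ms
Cutoff frequency: fc = 1 / (2*pi*R*C).
fc = 1 / (2*pi*0.0033) = 48.23 Hz

tau = 3.3 ms, fc = 48.23 Hz


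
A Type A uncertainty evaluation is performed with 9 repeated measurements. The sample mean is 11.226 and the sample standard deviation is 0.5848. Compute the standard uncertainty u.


The standard uncertainty for Type A evaluation is u = s / sqrt(n).
u = 0.5848 / sqrt(9)
u = 0.5848 / 3.0
u = 0.1949

0.1949


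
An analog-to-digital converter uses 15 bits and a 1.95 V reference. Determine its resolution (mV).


The resolution (LSB) of an ADC is Vref / 2^n.
LSB = 1.95 / 2^15
LSB = 1.95 / 32768
LSB = 5.951e-05 V = 0.05950928 mV

0.05950928 mV


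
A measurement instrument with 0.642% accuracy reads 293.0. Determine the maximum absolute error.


Absolute error = (accuracy% / 100) * reading.
Error = (0.642 / 100) * 293.0
Error = 0.00642 * 293.0
Error = 1.8811

1.8811


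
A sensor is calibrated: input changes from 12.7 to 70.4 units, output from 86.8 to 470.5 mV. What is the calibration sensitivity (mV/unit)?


Sensitivity = (y2 - y1) / (x2 - x1).
S = (470.5 - 86.8) / (70.4 - 12.7)
S = 383.7 / 57.7
S = 6.6499 mV/unit

6.6499 mV/unit


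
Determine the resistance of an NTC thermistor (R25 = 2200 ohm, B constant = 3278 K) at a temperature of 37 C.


NTC thermistor equation: Rt = R25 * exp(B * (1/T - 1/T25)).
T in Kelvin: 310.15 K, T25 = 298.15 K
1/T - 1/T25 = 1/310.15 - 1/298.15 = -0.00012977
B * (1/T - 1/T25) = 3278 * -0.00012977 = -0.4254
Rt = 2200 * exp(-0.4254) = 1437.7 ohm

1437.7 ohm


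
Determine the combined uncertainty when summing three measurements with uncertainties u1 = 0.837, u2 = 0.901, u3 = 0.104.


For a sum of independent quantities, uc = sqrt(u1^2 + u2^2 + u3^2).
uc = sqrt(0.837^2 + 0.901^2 + 0.104^2)
uc = sqrt(0.700569 + 0.811801 + 0.010816)
uc = 1.2342

1.2342


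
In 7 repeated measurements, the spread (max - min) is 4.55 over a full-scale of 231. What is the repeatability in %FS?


Repeatability = (spread / full scale) * 100%.
R = (4.55 / 231) * 100
R = 1.97 %FS

1.97 %FS


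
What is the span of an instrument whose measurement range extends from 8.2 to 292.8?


Span = upper range - lower range.
Span = 292.8 - (8.2)
Span = 284.6

284.6


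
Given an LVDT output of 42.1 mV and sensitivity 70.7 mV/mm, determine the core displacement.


Displacement = Vout / sensitivity.
d = 42.1 / 70.7
d = 0.595 mm

0.595 mm


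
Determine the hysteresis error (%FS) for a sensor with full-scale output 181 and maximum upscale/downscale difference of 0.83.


Hysteresis = (max difference / full scale) * 100%.
H = (0.83 / 181) * 100
H = 0.459 %FS

0.459 %FS


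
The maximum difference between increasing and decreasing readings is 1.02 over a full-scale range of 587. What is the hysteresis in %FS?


Hysteresis = (max difference / full scale) * 100%.
H = (1.02 / 587) * 100
H = 0.174 %FS

0.174 %FS


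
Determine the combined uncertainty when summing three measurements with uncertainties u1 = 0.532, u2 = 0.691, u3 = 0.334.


For a sum of independent quantities, uc = sqrt(u1^2 + u2^2 + u3^2).
uc = sqrt(0.532^2 + 0.691^2 + 0.334^2)
uc = sqrt(0.283024 + 0.477481 + 0.111556)
uc = 0.9338

0.9338


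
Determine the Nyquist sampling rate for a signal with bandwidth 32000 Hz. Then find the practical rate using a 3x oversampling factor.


By Nyquist theorem, fs_min = 2 * fmax.
fs_min = 2 * 32000 = 64000 Hz
Practical rate = 3 * fs_min = 3 * 64000 = 192000 Hz

fs_min = 64000 Hz, fs_practical = 192000 Hz


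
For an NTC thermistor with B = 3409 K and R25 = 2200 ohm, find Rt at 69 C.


NTC thermistor equation: Rt = R25 * exp(B * (1/T - 1/T25)).
T in Kelvin: 342.15 K, T25 = 298.15 K
1/T - 1/T25 = 1/342.15 - 1/298.15 = -0.00043132
B * (1/T - 1/T25) = 3409 * -0.00043132 = -1.4704
Rt = 2200 * exp(-1.4704) = 505.6 ohm

505.6 ohm


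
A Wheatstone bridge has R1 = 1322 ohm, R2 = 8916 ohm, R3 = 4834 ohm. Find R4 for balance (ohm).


At balance: R1*R4 = R2*R3, so R4 = R2*R3/R1.
R4 = 8916 * 4834 / 1322
R4 = 43099944 / 1322
R4 = 32602.08 ohm

32602.08 ohm


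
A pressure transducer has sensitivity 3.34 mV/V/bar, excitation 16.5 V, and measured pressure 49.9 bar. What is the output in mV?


Output = sensitivity * Vex * P.
Vout = 3.34 * 16.5 * 49.9
Vout = 55.11 * 49.9
Vout = 2749.99 mV

2749.99 mV


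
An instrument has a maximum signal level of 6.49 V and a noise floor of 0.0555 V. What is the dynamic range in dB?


Dynamic range = 20 * log10(Vmax / Vnoise).
DR = 20 * log10(6.49 / 0.0555)
DR = 20 * log10(116.94)
DR = 41.36 dB

41.36 dB


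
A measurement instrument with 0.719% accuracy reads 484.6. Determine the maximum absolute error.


Absolute error = (accuracy% / 100) * reading.
Error = (0.719 / 100) * 484.6
Error = 0.00719 * 484.6
Error = 3.4843

3.4843


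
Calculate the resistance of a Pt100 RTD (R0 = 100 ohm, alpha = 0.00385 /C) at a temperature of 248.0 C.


The RTD equation: Rt = R0 * (1 + alpha * T).
Rt = 100 * (1 + 0.00385 * 248.0)
Rt = 100 * (1 + 0.9548)
Rt = 100 * 1.9548
Rt = 195.48 ohm

195.48 ohm


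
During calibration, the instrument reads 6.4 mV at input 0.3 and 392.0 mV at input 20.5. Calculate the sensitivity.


Sensitivity = (y2 - y1) / (x2 - x1).
S = (392.0 - 6.4) / (20.5 - 0.3)
S = 385.6 / 20.2
S = 19.0891 mV/unit

19.0891 mV/unit


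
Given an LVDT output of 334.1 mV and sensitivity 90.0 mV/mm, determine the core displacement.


Displacement = Vout / sensitivity.
d = 334.1 / 90.0
d = 3.712 mm

3.712 mm


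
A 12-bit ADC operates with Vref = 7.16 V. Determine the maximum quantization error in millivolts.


The maximum quantization error is +/- LSB/2.
LSB = Vref / 2^n = 7.16 / 4096 = 0.00174805 V
Max error = LSB / 2 = 0.00174805 / 2 = 0.00087402 V
Max error = 0.874 mV

0.874 mV


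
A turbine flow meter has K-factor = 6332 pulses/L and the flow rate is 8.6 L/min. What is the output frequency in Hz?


Frequency = K * Q / 60 (converting L/min to L/s).
f = 6332 * 8.6 / 60
f = 54455.2 / 60
f = 907.59 Hz

907.59 Hz


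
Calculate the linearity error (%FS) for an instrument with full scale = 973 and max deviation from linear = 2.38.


Linearity error = (max deviation / full scale) * 100%.
Linearity = (2.38 / 973) * 100
Linearity = 0.245 %FS

0.245 %FS


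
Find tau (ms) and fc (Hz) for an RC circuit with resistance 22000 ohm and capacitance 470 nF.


Time constant: tau = R * C.
tau = 22000 * 4.70e-07 = 0.01034 s
tau = 10.34 ms
Cutoff frequency: fc = 1 / (2*pi*R*C).
fc = 1 / (2*pi*0.01034) = 15.39 Hz

tau = 10.34 ms, fc = 15.39 Hz


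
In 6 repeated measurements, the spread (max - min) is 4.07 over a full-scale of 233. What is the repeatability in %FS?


Repeatability = (spread / full scale) * 100%.
R = (4.07 / 233) * 100
R = 1.747 %FS

1.747 %FS


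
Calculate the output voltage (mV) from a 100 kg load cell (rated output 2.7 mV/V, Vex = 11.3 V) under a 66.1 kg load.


Vout = rated_output * Vex * (load / capacity).
Vout = 2.7 * 11.3 * (66.1 / 100)
Vout = 2.7 * 11.3 * 0.661
Vout = 20.167 mV

20.167 mV


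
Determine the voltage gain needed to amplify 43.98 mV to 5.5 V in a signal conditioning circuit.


Gain = Vout / Vin (converting to same units).
G = 5.5 V / 43.98 mV
G = 5500.0 mV / 43.98 mV
G = 125.06

125.06


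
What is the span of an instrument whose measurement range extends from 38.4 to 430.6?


Span = upper range - lower range.
Span = 430.6 - (38.4)
Span = 392.2

392.2


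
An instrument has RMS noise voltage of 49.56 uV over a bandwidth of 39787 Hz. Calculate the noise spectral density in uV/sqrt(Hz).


Noise spectral density = Vrms / sqrt(BW).
NSD = 49.56 / sqrt(39787)
NSD = 49.56 / 199.4668
NSD = 0.2485 uV/sqrt(Hz)

0.2485 uV/sqrt(Hz)


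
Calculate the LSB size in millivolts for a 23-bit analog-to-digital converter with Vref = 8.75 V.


The resolution (LSB) of an ADC is Vref / 2^n.
LSB = 8.75 / 2^23
LSB = 8.75 / 8388608
LSB = 1.04e-06 V = 0.00104308 mV

0.00104308 mV


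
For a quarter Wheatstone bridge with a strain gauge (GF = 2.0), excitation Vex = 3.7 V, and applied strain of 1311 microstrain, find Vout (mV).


Quarter bridge output: Vout = (GF * epsilon * Vex) / 4.
Vout = (2.0 * 1311e-6 * 3.7) / 4
Vout = 0.0097014 / 4 V
Vout = 0.00242535 V = 2.4253 mV

2.4253 mV


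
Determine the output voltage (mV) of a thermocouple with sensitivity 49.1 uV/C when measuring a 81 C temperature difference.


The thermocouple output V = sensitivity * dT.
V = 49.1 uV/C * 81 C
V = 3977.1 uV
V = 3.977 mV

3.977 mV


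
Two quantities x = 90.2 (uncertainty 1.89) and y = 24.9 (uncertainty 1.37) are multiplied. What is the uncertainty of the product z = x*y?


For a product z = x*y, the relative uncertainty is:
uz/z = sqrt((ux/x)^2 + (uy/y)^2)
Relative uncertainties: ux/x = 1.89/90.2 = 0.020953
uy/y = 1.37/24.9 = 0.05502
z = 90.2 * 24.9 = 2246.0
uz = 2246.0 * sqrt(0.020953^2 + 0.05502^2) = 132.232

132.232


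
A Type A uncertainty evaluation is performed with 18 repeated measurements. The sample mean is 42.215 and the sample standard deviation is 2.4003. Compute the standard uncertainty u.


The standard uncertainty for Type A evaluation is u = s / sqrt(n).
u = 2.4003 / sqrt(18)
u = 2.4003 / 4.2426
u = 0.5658

0.5658


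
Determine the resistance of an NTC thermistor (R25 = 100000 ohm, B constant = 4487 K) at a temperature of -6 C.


NTC thermistor equation: Rt = R25 * exp(B * (1/T - 1/T25)).
T in Kelvin: 267.15 K, T25 = 298.15 K
1/T - 1/T25 = 1/267.15 - 1/298.15 = 0.0003892
B * (1/T - 1/T25) = 4487 * 0.0003892 = 1.7463
Rt = 100000 * exp(1.7463) = 573355.6 ohm

573355.6 ohm


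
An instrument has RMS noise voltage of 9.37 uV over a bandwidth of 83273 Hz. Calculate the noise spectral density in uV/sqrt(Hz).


Noise spectral density = Vrms / sqrt(BW).
NSD = 9.37 / sqrt(83273)
NSD = 9.37 / 288.5706
NSD = 0.0325 uV/sqrt(Hz)

0.0325 uV/sqrt(Hz)


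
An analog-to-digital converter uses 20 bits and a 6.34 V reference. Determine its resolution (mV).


The resolution (LSB) of an ADC is Vref / 2^n.
LSB = 6.34 / 2^20
LSB = 6.34 / 1048576
LSB = 6.05e-06 V = 0.0060463 mV

0.0060463 mV


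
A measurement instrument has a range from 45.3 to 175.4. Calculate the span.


Span = upper range - lower range.
Span = 175.4 - (45.3)
Span = 130.1

130.1


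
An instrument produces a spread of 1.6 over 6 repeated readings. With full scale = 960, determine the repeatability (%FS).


Repeatability = (spread / full scale) * 100%.
R = (1.6 / 960) * 100
R = 0.167 %FS

0.167 %FS


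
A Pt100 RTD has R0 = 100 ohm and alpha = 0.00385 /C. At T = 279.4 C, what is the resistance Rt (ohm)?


The RTD equation: Rt = R0 * (1 + alpha * T).
Rt = 100 * (1 + 0.00385 * 279.4)
Rt = 100 * (1 + 1.07569)
Rt = 100 * 2.07569
Rt = 207.569 ohm

207.569 ohm


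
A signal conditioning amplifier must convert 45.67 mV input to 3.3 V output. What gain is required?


Gain = Vout / Vin (converting to same units).
G = 3.3 V / 45.67 mV
G = 3300.0 mV / 45.67 mV
G = 72.26

72.26


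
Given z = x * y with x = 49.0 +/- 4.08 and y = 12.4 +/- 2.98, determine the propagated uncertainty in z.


For a product z = x*y, the relative uncertainty is:
uz/z = sqrt((ux/x)^2 + (uy/y)^2)
Relative uncertainties: ux/x = 4.08/49.0 = 0.083265
uy/y = 2.98/12.4 = 0.240323
z = 49.0 * 12.4 = 607.6
uz = 607.6 * sqrt(0.083265^2 + 0.240323^2) = 154.536

154.536


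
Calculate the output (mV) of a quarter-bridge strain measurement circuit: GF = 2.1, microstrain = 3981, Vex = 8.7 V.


Quarter bridge output: Vout = (GF * epsilon * Vex) / 4.
Vout = (2.1 * 3981e-6 * 8.7) / 4
Vout = 0.07273287 / 4 V
Vout = 0.01818322 V = 18.1832 mV

18.1832 mV


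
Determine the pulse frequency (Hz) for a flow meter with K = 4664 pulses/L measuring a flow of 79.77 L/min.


Frequency = K * Q / 60 (converting L/min to L/s).
f = 4664 * 79.77 / 60
f = 372047.28 / 60
f = 6200.79 Hz

6200.79 Hz


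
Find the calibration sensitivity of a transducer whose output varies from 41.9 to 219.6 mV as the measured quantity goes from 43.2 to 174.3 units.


Sensitivity = (y2 - y1) / (x2 - x1).
S = (219.6 - 41.9) / (174.3 - 43.2)
S = 177.7 / 131.1
S = 1.3555 mV/unit

1.3555 mV/unit


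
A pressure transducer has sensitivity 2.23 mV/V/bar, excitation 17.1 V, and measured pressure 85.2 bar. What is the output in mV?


Output = sensitivity * Vex * P.
Vout = 2.23 * 17.1 * 85.2
Vout = 38.133 * 85.2
Vout = 3248.93 mV

3248.93 mV


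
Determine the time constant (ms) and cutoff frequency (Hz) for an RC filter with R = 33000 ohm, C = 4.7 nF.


Time constant: tau = R * C.
tau = 33000 * 4.70e-09 = 0.0001551 s
tau = 0.1551 ms
Cutoff frequency: fc = 1 / (2*pi*R*C).
fc = 1 / (2*pi*0.0001551) = 1026.14 Hz

tau = 0.1551 ms, fc = 1026.14 Hz


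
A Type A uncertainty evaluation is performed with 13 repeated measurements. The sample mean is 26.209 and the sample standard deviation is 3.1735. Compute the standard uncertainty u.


The standard uncertainty for Type A evaluation is u = s / sqrt(n).
u = 3.1735 / sqrt(13)
u = 3.1735 / 3.6056
u = 0.8802

0.8802


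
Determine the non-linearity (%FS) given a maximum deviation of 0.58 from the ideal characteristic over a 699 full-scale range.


Linearity error = (max deviation / full scale) * 100%.
Linearity = (0.58 / 699) * 100
Linearity = 0.083 %FS

0.083 %FS


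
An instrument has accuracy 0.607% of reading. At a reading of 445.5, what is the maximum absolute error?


Absolute error = (accuracy% / 100) * reading.
Error = (0.607 / 100) * 445.5
Error = 0.00607 * 445.5
Error = 2.7042

2.7042


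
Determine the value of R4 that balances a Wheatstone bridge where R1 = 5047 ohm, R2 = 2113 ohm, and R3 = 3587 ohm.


At balance: R1*R4 = R2*R3, so R4 = R2*R3/R1.
R4 = 2113 * 3587 / 5047
R4 = 7579331 / 5047
R4 = 1501.75 ohm

1501.75 ohm


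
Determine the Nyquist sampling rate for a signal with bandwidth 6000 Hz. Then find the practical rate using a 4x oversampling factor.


By Nyquist theorem, fs_min = 2 * fmax.
fs_min = 2 * 6000 = 12000 Hz
Practical rate = 4 * fs_min = 4 * 12000 = 48000 Hz

fs_min = 12000 Hz, fs_practical = 48000 Hz


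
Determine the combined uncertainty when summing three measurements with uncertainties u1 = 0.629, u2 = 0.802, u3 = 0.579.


For a sum of independent quantities, uc = sqrt(u1^2 + u2^2 + u3^2).
uc = sqrt(0.629^2 + 0.802^2 + 0.579^2)
uc = sqrt(0.395641 + 0.643204 + 0.335241)
uc = 1.1722

1.1722


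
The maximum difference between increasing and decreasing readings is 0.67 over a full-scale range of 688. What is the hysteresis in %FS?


Hysteresis = (max difference / full scale) * 100%.
H = (0.67 / 688) * 100
H = 0.097 %FS

0.097 %FS


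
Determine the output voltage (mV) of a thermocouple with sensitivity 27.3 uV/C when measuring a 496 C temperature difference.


The thermocouple output V = sensitivity * dT.
V = 27.3 uV/C * 496 C
V = 13540.8 uV
V = 13.541 mV

13.541 mV


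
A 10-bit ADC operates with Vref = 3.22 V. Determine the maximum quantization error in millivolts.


The maximum quantization error is +/- LSB/2.
LSB = Vref / 2^n = 3.22 / 1024 = 0.00314453 V
Max error = LSB / 2 = 0.00314453 / 2 = 0.00157227 V
Max error = 1.5723 mV

1.5723 mV


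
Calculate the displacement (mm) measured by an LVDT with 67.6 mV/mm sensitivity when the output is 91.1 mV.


Displacement = Vout / sensitivity.
d = 91.1 / 67.6
d = 1.348 mm

1.348 mm


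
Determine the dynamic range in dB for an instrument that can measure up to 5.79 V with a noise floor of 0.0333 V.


Dynamic range = 20 * log10(Vmax / Vnoise).
DR = 20 * log10(5.79 / 0.0333)
DR = 20 * log10(173.87)
DR = 44.8 dB

44.8 dB


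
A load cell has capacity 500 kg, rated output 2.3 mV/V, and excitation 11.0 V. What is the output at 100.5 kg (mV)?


Vout = rated_output * Vex * (load / capacity).
Vout = 2.3 * 11.0 * (100.5 / 500)
Vout = 2.3 * 11.0 * 0.201
Vout = 5.085 mV

5.085 mV


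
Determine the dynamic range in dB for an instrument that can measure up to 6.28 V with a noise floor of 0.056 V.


Dynamic range = 20 * log10(Vmax / Vnoise).
DR = 20 * log10(6.28 / 0.056)
DR = 20 * log10(112.14)
DR = 41.0 dB

41.0 dB


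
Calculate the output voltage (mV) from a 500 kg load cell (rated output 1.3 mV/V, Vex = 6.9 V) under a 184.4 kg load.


Vout = rated_output * Vex * (load / capacity).
Vout = 1.3 * 6.9 * (184.4 / 500)
Vout = 1.3 * 6.9 * 0.3688
Vout = 3.308 mV

3.308 mV


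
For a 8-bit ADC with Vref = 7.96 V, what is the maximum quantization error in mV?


The maximum quantization error is +/- LSB/2.
LSB = Vref / 2^n = 7.96 / 256 = 0.03109375 V
Max error = LSB / 2 = 0.03109375 / 2 = 0.01554687 V
Max error = 15.5469 mV

15.5469 mV


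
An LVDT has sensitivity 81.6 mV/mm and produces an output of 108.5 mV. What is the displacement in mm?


Displacement = Vout / sensitivity.
d = 108.5 / 81.6
d = 1.33 mm

1.33 mm


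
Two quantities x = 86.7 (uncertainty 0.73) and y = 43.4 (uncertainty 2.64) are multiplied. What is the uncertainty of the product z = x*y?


For a product z = x*y, the relative uncertainty is:
uz/z = sqrt((ux/x)^2 + (uy/y)^2)
Relative uncertainties: ux/x = 0.73/86.7 = 0.00842
uy/y = 2.64/43.4 = 0.060829
z = 86.7 * 43.4 = 3762.8
uz = 3762.8 * sqrt(0.00842^2 + 0.060829^2) = 231.07

231.07


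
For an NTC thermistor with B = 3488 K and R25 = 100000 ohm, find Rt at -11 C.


NTC thermistor equation: Rt = R25 * exp(B * (1/T - 1/T25)).
T in Kelvin: 262.15 K, T25 = 298.15 K
1/T - 1/T25 = 1/262.15 - 1/298.15 = 0.00046059
B * (1/T - 1/T25) = 3488 * 0.00046059 = 1.6066
Rt = 100000 * exp(1.6066) = 498558.2 ohm

498558.2 ohm


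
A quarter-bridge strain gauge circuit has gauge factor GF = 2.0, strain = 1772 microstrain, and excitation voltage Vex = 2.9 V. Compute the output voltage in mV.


Quarter bridge output: Vout = (GF * epsilon * Vex) / 4.
Vout = (2.0 * 1772e-6 * 2.9) / 4
Vout = 0.0102776 / 4 V
Vout = 0.0025694 V = 2.5694 mV

2.5694 mV


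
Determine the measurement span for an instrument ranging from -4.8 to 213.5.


Span = upper range - lower range.
Span = 213.5 - (-4.8)
Span = 218.3

218.3


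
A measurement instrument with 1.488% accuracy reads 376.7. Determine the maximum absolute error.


Absolute error = (accuracy% / 100) * reading.
Error = (1.488 / 100) * 376.7
Error = 0.01488 * 376.7
Error = 5.6053

5.6053


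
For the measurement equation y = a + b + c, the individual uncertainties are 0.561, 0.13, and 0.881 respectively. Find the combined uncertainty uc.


For a sum of independent quantities, uc = sqrt(u1^2 + u2^2 + u3^2).
uc = sqrt(0.561^2 + 0.13^2 + 0.881^2)
uc = sqrt(0.314721 + 0.0169 + 0.776161)
uc = 1.0525

1.0525


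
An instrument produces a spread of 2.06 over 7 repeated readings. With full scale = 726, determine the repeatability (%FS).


Repeatability = (spread / full scale) * 100%.
R = (2.06 / 726) * 100
R = 0.284 %FS

0.284 %FS


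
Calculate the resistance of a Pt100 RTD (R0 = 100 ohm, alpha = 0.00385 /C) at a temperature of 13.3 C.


The RTD equation: Rt = R0 * (1 + alpha * T).
Rt = 100 * (1 + 0.00385 * 13.3)
Rt = 100 * (1 + 0.051205)
Rt = 100 * 1.051205
Rt = 105.12 ohm

105.12 ohm


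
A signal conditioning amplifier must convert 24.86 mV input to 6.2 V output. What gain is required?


Gain = Vout / Vin (converting to same units).
G = 6.2 V / 24.86 mV
G = 6200.0 mV / 24.86 mV
G = 249.4

249.4


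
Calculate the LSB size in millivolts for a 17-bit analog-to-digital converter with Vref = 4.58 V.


The resolution (LSB) of an ADC is Vref / 2^n.
LSB = 4.58 / 2^17
LSB = 4.58 / 131072
LSB = 3.494e-05 V = 0.03494263 mV

0.03494263 mV


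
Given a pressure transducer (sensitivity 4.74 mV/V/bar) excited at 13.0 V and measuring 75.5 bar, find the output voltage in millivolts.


Output = sensitivity * Vex * P.
Vout = 4.74 * 13.0 * 75.5
Vout = 61.62 * 75.5
Vout = 4652.31 mV

4652.31 mV


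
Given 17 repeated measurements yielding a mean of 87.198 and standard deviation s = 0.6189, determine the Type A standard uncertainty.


The standard uncertainty for Type A evaluation is u = s / sqrt(n).
u = 0.6189 / sqrt(17)
u = 0.6189 / 4.1231
u = 0.1501

0.1501


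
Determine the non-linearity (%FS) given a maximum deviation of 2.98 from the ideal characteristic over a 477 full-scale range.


Linearity error = (max deviation / full scale) * 100%.
Linearity = (2.98 / 477) * 100
Linearity = 0.625 %FS

0.625 %FS


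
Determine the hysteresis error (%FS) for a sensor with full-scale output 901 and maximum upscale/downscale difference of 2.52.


Hysteresis = (max difference / full scale) * 100%.
H = (2.52 / 901) * 100
H = 0.28 %FS

0.28 %FS


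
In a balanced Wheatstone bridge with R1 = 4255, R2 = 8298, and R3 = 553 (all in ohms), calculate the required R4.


At balance: R1*R4 = R2*R3, so R4 = R2*R3/R1.
R4 = 8298 * 553 / 4255
R4 = 4588794 / 4255
R4 = 1078.45 ohm

1078.45 ohm


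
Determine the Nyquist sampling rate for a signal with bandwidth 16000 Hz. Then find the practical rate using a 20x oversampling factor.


By Nyquist theorem, fs_min = 2 * fmax.
fs_min = 2 * 16000 = 32000 Hz
Practical rate = 20 * fs_min = 20 * 32000 = 640000 Hz

fs_min = 32000 Hz, fs_practical = 640000 Hz


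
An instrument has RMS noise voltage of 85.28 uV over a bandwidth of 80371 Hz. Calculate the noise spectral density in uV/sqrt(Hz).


Noise spectral density = Vrms / sqrt(BW).
NSD = 85.28 / sqrt(80371)
NSD = 85.28 / 283.4978
NSD = 0.3008 uV/sqrt(Hz)

0.3008 uV/sqrt(Hz)


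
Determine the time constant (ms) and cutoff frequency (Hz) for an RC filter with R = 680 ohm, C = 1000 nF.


Time constant: tau = R * C.
tau = 680 * 1.00e-06 = 0.00068 s
tau = 0.68 ms
Cutoff frequency: fc = 1 / (2*pi*R*C).
fc = 1 / (2*pi*0.00068) = 234.05 Hz

tau = 0.68 ms, fc = 234.05 Hz


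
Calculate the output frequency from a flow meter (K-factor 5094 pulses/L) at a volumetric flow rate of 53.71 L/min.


Frequency = K * Q / 60 (converting L/min to L/s).
f = 5094 * 53.71 / 60
f = 273598.74 / 60
f = 4559.98 Hz

4559.98 Hz


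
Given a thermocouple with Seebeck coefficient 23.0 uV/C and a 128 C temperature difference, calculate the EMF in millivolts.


The thermocouple output V = sensitivity * dT.
V = 23.0 uV/C * 128 C
V = 2944.0 uV
V = 2.944 mV

2.944 mV


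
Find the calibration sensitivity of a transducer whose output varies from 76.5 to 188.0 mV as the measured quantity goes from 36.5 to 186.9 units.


Sensitivity = (y2 - y1) / (x2 - x1).
S = (188.0 - 76.5) / (186.9 - 36.5)
S = 111.5 / 150.4
S = 0.7414 mV/unit

0.7414 mV/unit


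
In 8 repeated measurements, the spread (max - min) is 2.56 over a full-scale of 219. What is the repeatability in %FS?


Repeatability = (spread / full scale) * 100%.
R = (2.56 / 219) * 100
R = 1.169 %FS

1.169 %FS


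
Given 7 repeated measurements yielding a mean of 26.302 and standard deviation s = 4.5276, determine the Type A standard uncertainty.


The standard uncertainty for Type A evaluation is u = s / sqrt(n).
u = 4.5276 / sqrt(7)
u = 4.5276 / 2.6458
u = 1.7113

1.7113


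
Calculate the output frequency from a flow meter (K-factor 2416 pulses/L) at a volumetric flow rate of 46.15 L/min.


Frequency = K * Q / 60 (converting L/min to L/s).
f = 2416 * 46.15 / 60
f = 111498.4 / 60
f = 1858.31 Hz

1858.31 Hz


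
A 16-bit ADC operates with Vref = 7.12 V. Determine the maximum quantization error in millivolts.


The maximum quantization error is +/- LSB/2.
LSB = Vref / 2^n = 7.12 / 65536 = 0.00010864 V
Max error = LSB / 2 = 0.00010864 / 2 = 5.432e-05 V
Max error = 0.0543 mV

0.0543 mV


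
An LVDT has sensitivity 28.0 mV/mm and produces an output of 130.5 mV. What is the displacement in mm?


Displacement = Vout / sensitivity.
d = 130.5 / 28.0
d = 4.661 mm

4.661 mm


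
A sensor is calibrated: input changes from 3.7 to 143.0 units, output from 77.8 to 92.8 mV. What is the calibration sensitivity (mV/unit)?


Sensitivity = (y2 - y1) / (x2 - x1).
S = (92.8 - 77.8) / (143.0 - 3.7)
S = 15.0 / 139.3
S = 0.1077 mV/unit

0.1077 mV/unit


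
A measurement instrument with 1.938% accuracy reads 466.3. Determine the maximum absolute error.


Absolute error = (accuracy% / 100) * reading.
Error = (1.938 / 100) * 466.3
Error = 0.01938 * 466.3
Error = 9.0369

9.0369


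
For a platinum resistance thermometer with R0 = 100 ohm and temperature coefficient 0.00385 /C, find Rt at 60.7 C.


The RTD equation: Rt = R0 * (1 + alpha * T).
Rt = 100 * (1 + 0.00385 * 60.7)
Rt = 100 * (1 + 0.233695)
Rt = 100 * 1.233695
Rt = 123.37 ohm

123.37 ohm


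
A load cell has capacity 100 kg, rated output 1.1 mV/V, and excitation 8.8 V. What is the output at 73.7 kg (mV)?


Vout = rated_output * Vex * (load / capacity).
Vout = 1.1 * 8.8 * (73.7 / 100)
Vout = 1.1 * 8.8 * 0.737
Vout = 7.134 mV

7.134 mV
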